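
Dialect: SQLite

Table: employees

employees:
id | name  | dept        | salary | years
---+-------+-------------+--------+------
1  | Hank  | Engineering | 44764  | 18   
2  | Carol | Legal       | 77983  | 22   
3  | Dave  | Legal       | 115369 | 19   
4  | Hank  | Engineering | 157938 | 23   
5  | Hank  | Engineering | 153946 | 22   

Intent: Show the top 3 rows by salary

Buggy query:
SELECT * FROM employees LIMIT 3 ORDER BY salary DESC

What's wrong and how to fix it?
Bug: LIMIT must come after ORDER BY

Fix: Sort with ORDER BY, then apply LIMIT

Corrected query:
SELECT * FROM employees ORDER BY salary DESC LIMIT 3

Result:
id | name | dept        | salary | years
---+------+-------------+--------+------
4  | Hank | Engineering | 157938 | 23   
5  | Hank | Engineering | 153946 | 22   
3  | Dave | Legal       | 115369 | 19   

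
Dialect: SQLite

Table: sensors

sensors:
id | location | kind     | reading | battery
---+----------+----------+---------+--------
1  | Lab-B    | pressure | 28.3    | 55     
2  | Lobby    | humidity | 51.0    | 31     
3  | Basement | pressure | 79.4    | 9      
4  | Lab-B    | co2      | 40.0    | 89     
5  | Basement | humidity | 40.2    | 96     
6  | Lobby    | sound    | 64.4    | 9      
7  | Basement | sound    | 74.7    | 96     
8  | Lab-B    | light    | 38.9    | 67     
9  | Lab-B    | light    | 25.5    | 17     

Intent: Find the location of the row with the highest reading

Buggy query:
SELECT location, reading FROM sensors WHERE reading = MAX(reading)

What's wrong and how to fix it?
Bug: MAX(reading) is an aggregate and cannot be used directly in WHERE

Fix: Use a subquery: WHERE reading = (SELECT MAX(reading) FROM sensors)

Corrected query:
SELECT location, reading FROM sensors WHERE reading = (SELECT MAX(reading) FROM sensors)

Result:
location | reading
---------+--------
Basement | 79.4   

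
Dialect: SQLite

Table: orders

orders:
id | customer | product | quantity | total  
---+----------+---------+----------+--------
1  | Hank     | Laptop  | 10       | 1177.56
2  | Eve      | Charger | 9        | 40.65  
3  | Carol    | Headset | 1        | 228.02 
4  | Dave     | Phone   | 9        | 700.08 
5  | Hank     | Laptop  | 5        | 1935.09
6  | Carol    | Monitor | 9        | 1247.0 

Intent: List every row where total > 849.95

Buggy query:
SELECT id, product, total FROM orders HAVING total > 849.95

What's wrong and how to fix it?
Bug: This is a non-aggregate query (no GROUP BY, no aggregates), so in SQLite the HAVING clause is invalid here; a row-level condition belongs in WHERE

Fix: Replace HAVING with WHERE since the condition applies to individual rows

Corrected query:
SELECT id, product, total FROM orders WHERE total > 849.95

Result:
id | product | total  
---+---------+--------
1  | Laptop  | 1177.56
5  | Laptop  | 1935.09
6  | Monitor | 1247   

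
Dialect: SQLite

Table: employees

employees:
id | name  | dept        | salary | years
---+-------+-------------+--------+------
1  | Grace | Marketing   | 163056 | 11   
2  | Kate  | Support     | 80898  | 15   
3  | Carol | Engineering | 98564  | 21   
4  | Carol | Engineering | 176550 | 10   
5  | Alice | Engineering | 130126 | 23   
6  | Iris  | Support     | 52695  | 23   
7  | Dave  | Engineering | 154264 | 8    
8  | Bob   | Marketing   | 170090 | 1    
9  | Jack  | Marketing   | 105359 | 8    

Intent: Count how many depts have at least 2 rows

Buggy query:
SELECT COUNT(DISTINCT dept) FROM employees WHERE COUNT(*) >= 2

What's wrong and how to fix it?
Bug: COUNT(*) cannot appear in WHERE; the per-group count doesn't exist yet

Fix: Group first with HAVING COUNT(*) >= 2, then COUNT the resulting groups

Corrected query:
SELECT COUNT(*) FROM (SELECT dept FROM employees GROUP BY dept HAVING COUNT(*) >= 2)

Result:
COUNT(*)
--------
3       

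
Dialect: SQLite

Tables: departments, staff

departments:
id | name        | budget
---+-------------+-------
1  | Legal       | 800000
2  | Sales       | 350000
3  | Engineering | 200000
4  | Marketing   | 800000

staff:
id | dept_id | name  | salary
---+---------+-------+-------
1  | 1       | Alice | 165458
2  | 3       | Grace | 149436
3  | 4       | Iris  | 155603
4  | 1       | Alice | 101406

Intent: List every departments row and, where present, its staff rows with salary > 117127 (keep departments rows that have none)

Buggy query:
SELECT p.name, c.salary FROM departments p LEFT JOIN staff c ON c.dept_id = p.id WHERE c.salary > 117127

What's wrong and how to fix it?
Bug: Filtering c.salary in WHERE discards the NULL rows produced by LEFT JOIN, turning it into an inner join

Fix: Put 'c.salary > 117127' in the JOIN's ON clause instead of WHERE

Corrected query:
SELECT p.name, c.salary FROM departments p LEFT JOIN staff c ON c.dept_id = p.id AND c.salary > 117127

Result:
name        | salary
------------+-------
Legal       | 165458
Sales       | NULL  
Engineering | 149436
Marketing   | 155603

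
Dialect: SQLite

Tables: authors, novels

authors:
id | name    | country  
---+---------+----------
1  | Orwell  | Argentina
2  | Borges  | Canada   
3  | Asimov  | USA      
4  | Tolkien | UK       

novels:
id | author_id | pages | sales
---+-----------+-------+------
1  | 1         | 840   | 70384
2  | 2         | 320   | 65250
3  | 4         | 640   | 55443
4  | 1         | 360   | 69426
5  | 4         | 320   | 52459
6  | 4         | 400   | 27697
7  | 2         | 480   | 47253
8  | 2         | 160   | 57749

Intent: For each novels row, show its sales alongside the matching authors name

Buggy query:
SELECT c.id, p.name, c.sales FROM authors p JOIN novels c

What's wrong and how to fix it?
Bug: Missing join condition: each novels row is matched to all authors rows instead of just its own

Fix: Specify the join condition linking the foreign key to the parent id

Corrected query:
SELECT c.id, p.name, c.sales FROM authors p JOIN novels c ON c.author_id = p.id

Result:
id | name    | sales
---+---------+------
1  | Orwell  | 70384
2  | Borges  | 65250
3  | Tolkien | 55443
4  | Orwell  | 69426
5  | Tolkien | 52459
6  | Tolkien | 27697
7  | Borges  | 47253
8  | Borges  | 57749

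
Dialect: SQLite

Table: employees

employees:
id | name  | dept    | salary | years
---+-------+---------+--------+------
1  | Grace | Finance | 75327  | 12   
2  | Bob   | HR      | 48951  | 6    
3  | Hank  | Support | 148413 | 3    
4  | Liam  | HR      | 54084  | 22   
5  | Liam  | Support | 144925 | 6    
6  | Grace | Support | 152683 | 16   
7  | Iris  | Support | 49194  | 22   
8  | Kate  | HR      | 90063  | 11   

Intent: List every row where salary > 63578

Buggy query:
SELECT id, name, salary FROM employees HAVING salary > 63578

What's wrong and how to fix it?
Bug: HAVING filters the output of aggregation, but this query has no GROUP BY and no aggregate functions, so SQLite rejects it (HAVING clause on a non-aggregate query); the condition here is per row

Fix: Use WHERE for row-level filtering

Corrected query:
SELECT id, name, salary FROM employees WHERE salary > 63578

Result:
id | name  | salary
---+-------+-------
1  | Grace | 75327 
3  | Hank  | 148413
5  | Liam  | 144925
6  | Grace | 152683
8  | Kate  | 90063 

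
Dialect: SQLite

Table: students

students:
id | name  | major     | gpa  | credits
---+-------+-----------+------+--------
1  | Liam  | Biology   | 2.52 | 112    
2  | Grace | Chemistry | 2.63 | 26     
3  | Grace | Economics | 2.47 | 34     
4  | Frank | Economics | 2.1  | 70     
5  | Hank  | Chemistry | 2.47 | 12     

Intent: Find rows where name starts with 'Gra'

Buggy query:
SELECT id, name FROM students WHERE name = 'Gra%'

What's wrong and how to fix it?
Bug: '=' compares the literal string including the % character; pattern matching needs LIKE

Fix: Replace '=' with LIKE so 'Gra%' is treated as a pattern

Corrected query:
SELECT id, name FROM students WHERE name LIKE 'Gra%'

Result:
id | name 
---+------
2  | Grace
3  | Grace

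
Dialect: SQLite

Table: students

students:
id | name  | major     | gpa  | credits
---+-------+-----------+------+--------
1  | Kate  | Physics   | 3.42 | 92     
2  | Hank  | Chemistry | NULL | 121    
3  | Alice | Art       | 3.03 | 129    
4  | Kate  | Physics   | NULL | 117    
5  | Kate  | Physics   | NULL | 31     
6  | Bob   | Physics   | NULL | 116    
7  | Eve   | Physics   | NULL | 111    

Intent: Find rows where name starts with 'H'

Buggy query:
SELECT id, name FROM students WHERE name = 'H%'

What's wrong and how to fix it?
Bug: '=' compares the literal string including the % character; pattern matching needs LIKE

Fix: Use LIKE for wildcard pattern matching

Corrected query:
SELECT id, name FROM students WHERE name LIKE 'H%'

Result:
id | name
---+-----
2  | Hank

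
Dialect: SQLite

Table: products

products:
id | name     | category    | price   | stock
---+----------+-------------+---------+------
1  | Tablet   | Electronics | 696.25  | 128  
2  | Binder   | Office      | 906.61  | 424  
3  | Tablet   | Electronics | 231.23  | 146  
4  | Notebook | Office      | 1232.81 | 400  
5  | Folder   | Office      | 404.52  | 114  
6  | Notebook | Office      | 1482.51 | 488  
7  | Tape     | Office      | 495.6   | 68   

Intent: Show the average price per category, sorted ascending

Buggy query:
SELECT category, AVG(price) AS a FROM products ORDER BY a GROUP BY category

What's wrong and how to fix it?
Bug: GROUP BY must precede ORDER BY

Fix: Move ORDER BY to the end, after GROUP BY

Corrected query:
SELECT category, AVG(price) AS a FROM products GROUP BY category ORDER BY a

Result:
category    | a     
------------+-------
Electronics | 463.74
Office      | 904.41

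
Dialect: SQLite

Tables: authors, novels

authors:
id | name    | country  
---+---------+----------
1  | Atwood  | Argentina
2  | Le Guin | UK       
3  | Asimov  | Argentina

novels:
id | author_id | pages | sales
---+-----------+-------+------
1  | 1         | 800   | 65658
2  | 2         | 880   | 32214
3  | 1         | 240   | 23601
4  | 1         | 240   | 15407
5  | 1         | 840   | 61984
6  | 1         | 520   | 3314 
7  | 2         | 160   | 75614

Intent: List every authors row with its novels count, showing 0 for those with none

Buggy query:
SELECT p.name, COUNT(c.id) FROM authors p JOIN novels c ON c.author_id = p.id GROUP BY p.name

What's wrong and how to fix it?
Bug: An inner join excludes parents with zero children

Fix: Switch to LEFT JOIN to retain unmatched parent rows

Corrected query:
SELECT p.name, COUNT(c.id) FROM authors p LEFT JOIN novels c ON c.author_id = p.id GROUP BY p.name

Result:
name    | COUNT(c.id)
--------+------------
Asimov  | 0          
Atwood  | 5          
Le Guin | 2          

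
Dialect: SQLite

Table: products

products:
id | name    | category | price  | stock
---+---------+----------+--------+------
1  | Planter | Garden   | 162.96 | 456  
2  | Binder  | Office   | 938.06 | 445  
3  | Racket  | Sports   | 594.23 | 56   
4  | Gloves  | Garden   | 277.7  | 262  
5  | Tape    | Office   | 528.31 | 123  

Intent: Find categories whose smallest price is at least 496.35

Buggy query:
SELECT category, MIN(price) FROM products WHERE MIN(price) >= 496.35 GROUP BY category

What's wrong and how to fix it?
Bug: MIN() in WHERE is a misuse of aggregate

Fix: Use HAVING for the per-group MIN condition

Corrected query:
SELECT category, MIN(price) FROM products GROUP BY category HAVING MIN(price) >= 496.35

Result:
category | MIN(price)
---------+-----------
Office   | 528.31    
Sports   | 594.23    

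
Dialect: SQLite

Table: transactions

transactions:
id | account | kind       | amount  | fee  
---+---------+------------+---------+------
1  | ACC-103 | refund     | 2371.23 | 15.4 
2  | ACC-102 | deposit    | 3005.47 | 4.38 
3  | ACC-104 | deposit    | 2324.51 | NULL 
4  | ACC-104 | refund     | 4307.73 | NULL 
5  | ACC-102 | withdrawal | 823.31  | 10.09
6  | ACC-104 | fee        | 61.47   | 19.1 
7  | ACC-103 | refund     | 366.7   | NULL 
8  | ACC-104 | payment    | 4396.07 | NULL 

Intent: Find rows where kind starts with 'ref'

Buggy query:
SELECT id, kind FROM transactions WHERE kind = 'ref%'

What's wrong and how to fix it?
Bug: Wildcards only work with LIKE; '=' treats '%' as a literal character

Fix: Replace '=' with LIKE so 'ref%' is treated as a pattern

Corrected query:
SELECT id, kind FROM transactions WHERE kind LIKE 'ref%'

Result:
id | kind  
---+-------
1  | refund
4  | refund
7  | refund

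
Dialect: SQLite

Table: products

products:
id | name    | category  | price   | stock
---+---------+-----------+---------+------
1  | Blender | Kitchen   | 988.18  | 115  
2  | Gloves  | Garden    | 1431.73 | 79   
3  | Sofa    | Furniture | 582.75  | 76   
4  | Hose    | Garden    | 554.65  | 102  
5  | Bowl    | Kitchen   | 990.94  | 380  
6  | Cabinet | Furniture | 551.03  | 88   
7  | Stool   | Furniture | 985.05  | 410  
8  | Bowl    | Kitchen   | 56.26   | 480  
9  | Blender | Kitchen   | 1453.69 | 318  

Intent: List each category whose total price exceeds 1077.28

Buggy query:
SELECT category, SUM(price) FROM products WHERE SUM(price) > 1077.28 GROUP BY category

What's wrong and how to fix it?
Bug: Aggregate functions cannot appear in a WHERE clause

Fix: Move the aggregate condition to a HAVING clause

Corrected query:
SELECT category, SUM(price) FROM products GROUP BY category HAVING SUM(price) > 1077.28

Result:
category  | SUM(price)
----------+-----------
Furniture | 2118.83   
Garden    | 1986.38   
Kitchen   | 3489.07   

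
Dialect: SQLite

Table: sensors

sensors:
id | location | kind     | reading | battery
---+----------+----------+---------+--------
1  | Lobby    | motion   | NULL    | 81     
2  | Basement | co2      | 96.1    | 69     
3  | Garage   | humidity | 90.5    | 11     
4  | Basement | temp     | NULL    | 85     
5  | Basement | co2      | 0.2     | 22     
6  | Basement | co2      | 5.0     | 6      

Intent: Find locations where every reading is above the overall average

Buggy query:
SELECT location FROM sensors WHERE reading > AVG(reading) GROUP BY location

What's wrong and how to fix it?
Bug: WHERE evaluates per row before aggregation, so AVG() is unavailable

Fix: Compute the overall average in a scalar subquery and compare each group's MIN against it in HAVING

Corrected query:
SELECT location FROM sensors GROUP BY location HAVING MIN(reading) > (SELECT AVG(reading) FROM sensors)

Result:
location
--------
Garage  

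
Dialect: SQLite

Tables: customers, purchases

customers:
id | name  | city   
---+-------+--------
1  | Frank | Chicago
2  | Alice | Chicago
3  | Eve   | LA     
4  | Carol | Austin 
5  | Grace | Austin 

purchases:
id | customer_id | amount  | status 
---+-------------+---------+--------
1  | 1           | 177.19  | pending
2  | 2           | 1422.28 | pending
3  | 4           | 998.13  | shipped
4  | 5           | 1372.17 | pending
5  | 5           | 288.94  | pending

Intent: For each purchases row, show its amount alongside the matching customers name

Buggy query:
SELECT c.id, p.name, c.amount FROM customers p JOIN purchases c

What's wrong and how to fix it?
Bug: Missing join condition: each purchases row is matched to all customers rows instead of just its own

Fix: Specify the join condition linking the foreign key to the parent id

Corrected query:
SELECT c.id, p.name, c.amount FROM customers p JOIN purchases c ON c.customer_id = p.id

Result:
id | name  | amount 
---+-------+--------
1  | Frank | 177.19 
2  | Alice | 1422.28
3  | Carol | 998.13 
4  | Grace | 1372.17
5  | Grace | 288.94 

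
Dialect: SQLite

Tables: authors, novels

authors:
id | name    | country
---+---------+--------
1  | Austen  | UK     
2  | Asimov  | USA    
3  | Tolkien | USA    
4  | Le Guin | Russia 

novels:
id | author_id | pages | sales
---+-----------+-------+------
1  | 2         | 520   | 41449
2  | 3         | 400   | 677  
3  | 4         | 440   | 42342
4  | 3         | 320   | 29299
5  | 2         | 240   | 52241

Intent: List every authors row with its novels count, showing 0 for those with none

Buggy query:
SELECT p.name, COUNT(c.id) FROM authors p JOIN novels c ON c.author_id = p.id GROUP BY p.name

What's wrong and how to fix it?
Bug: INNER JOIN drops authors rows that have no matching novels rows

Fix: Switch to LEFT JOIN to retain unmatched parent rows

Corrected query:
SELECT p.name, COUNT(c.id) FROM authors p LEFT JOIN novels c ON c.author_id = p.id GROUP BY p.name

Result:
name    | COUNT(c.id)
--------+------------
Asimov  | 2          
Austen  | 0          
Le Guin | 1          
Tolkien | 2          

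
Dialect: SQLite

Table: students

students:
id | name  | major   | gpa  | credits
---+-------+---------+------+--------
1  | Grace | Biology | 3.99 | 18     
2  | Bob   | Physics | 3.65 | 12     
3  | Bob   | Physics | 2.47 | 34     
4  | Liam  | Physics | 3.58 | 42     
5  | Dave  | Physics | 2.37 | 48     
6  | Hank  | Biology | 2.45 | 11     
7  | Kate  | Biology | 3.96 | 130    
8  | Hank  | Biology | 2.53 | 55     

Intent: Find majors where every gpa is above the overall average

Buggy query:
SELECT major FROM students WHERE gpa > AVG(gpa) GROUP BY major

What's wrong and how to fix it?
Bug: WHERE evaluates per row before aggregation, so AVG() is unavailable

Fix: Compute the overall average in a scalar subquery and compare each group's MIN against it in HAVING

Corrected query:
SELECT major FROM students GROUP BY major HAVING MIN(gpa) > (SELECT AVG(gpa) FROM students)

Result:
(no rows)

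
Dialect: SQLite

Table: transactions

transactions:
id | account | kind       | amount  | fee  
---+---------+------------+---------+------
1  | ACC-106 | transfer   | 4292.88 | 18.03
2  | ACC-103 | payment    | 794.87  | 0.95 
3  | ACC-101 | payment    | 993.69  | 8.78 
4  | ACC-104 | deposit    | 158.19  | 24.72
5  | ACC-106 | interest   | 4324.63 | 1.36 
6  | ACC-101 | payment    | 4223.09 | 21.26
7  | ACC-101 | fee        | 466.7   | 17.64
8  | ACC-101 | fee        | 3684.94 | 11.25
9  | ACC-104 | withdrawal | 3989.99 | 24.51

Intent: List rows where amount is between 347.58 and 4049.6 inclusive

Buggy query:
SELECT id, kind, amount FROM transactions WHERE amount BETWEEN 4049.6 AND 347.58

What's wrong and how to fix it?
Bug: BETWEEN expects the lower bound first; with 4049.6 AND 347.58 the range is empty

Fix: Write BETWEEN 347.58 AND 4049.6

Corrected query:
SELECT id, kind, amount FROM transactions WHERE amount BETWEEN 347.58 AND 4049.6

Result:
id | kind       | amount 
---+------------+--------
2  | payment    | 794.87 
3  | payment    | 993.69 
7  | fee        | 466.7  
8  | fee        | 3684.94
9  | withdrawal | 3989.99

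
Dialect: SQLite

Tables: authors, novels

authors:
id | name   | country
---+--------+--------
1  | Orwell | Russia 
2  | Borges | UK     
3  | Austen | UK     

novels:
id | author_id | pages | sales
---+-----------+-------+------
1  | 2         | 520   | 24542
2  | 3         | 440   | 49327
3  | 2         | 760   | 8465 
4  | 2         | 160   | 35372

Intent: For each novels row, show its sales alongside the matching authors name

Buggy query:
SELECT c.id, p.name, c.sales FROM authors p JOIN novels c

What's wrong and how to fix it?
Bug: Missing join condition: each novels row is matched to all authors rows instead of just its own

Fix: Specify the join condition linking the foreign key to the parent id

Corrected query:
SELECT c.id, p.name, c.sales FROM authors p JOIN novels c ON c.author_id = p.id

Result:
id | name   | sales
---+--------+------
1  | Borges | 24542
2  | Austen | 49327
3  | Borges | 8465 
4  | Borges | 35372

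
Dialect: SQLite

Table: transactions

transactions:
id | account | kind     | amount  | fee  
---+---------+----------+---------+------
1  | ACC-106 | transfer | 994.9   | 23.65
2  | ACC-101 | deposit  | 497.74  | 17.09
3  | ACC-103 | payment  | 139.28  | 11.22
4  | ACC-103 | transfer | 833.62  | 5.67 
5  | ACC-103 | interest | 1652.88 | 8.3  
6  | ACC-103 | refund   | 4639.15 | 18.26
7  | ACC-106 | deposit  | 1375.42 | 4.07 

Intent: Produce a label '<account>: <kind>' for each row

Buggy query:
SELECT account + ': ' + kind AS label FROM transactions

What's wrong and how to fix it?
Bug: '+' is numeric addition; on text columns SQLite converts them to 0 instead of concatenating

Fix: Use the || operator for string concatenation

Corrected query:
SELECT account || ': ' || kind AS label FROM transactions

Result:
label            
-----------------
ACC-106: transfer
ACC-101: deposit 
ACC-103: payment 
ACC-103: transfer
ACC-103: interest
ACC-103: refund  
ACC-106: deposit 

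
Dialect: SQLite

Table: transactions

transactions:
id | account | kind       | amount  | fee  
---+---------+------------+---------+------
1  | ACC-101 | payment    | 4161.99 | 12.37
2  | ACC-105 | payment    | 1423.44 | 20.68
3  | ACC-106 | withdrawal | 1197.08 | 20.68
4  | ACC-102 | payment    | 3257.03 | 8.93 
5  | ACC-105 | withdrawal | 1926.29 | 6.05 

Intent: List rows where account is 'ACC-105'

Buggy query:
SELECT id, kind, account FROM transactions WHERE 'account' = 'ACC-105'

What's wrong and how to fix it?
Bug: 'account' in single quotes is a string literal, not the column; the comparison is literal-vs-literal and never true

Fix: Reference the column as account without single quotes

Corrected query:
SELECT id, kind, account FROM transactions WHERE account = 'ACC-105'

Result:
id | kind       | account
---+------------+--------
2  | payment    | ACC-105
5  | withdrawal | ACC-105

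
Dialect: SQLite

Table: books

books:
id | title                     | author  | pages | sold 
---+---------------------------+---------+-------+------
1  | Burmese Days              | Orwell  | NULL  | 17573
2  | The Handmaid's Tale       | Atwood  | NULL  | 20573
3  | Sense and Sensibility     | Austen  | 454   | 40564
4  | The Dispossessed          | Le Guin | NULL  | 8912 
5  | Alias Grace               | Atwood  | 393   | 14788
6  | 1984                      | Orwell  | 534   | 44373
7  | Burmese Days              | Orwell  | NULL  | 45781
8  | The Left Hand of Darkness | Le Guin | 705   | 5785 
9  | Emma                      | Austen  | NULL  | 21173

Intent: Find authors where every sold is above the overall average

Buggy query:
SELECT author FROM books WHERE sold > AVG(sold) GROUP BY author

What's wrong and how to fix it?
Bug: WHERE evaluates per row before aggregation, so AVG() is unavailable

Fix: Use a subquery for AVG and a HAVING MIN(...) filter so the condition holds for every row in the group

Corrected query:
SELECT author FROM books GROUP BY author HAVING MIN(sold) > (SELECT AVG(sold) FROM books)

Result:
(no rows)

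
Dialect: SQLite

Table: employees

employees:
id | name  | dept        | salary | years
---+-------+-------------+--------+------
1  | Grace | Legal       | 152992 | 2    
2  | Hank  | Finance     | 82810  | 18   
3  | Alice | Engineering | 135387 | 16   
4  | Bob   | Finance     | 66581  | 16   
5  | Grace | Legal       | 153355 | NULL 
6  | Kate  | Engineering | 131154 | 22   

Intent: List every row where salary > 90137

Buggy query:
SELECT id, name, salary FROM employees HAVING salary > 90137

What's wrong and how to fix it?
Bug: This is a non-aggregate query (no GROUP BY, no aggregates), so in SQLite the HAVING clause is invalid here; a row-level condition belongs in WHERE

Fix: Use WHERE for row-level filtering

Corrected query:
SELECT id, name, salary FROM employees WHERE salary > 90137

Result:
id | name  | salary
---+-------+-------
1  | Grace | 152992
3  | Alice | 135387
5  | Grace | 153355
6  | Kate  | 131154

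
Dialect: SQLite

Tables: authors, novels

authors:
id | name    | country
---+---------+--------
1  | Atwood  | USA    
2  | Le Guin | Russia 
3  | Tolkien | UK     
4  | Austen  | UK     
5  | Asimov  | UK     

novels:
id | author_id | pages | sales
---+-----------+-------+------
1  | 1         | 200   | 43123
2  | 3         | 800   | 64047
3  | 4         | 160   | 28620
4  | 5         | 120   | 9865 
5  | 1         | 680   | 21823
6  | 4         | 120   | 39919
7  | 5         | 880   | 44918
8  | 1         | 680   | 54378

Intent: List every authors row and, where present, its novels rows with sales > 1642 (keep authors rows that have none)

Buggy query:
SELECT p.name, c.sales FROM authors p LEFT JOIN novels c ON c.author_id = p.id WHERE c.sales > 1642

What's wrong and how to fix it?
Bug: A WHERE condition on the right-hand table after LEFT JOIN drops unmatched parents

Fix: Move the right-table condition into the ON clause so unmatched parents are kept

Corrected query:
SELECT p.name, c.sales FROM authors p LEFT JOIN novels c ON c.author_id = p.id AND c.sales > 1642

Result:
name    | sales
--------+------
Atwood  | 21823
Atwood  | 43123
Atwood  | 54378
Le Guin | NULL 
Tolkien | 64047
Austen  | 28620
Austen  | 39919
Asimov  | 9865 
Asimov  | 44918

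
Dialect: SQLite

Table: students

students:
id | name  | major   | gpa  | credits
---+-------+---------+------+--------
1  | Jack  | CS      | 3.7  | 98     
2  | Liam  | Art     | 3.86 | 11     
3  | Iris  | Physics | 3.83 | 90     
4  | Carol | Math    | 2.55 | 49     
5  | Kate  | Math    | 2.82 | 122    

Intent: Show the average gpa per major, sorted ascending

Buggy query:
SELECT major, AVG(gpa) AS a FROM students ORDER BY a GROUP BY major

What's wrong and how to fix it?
Bug: GROUP BY must precede ORDER BY

Fix: Reorder: SELECT … FROM … GROUP BY … ORDER BY …

Corrected query:
SELECT major, AVG(gpa) AS a FROM students GROUP BY major ORDER BY a

Result:
major   | a    
--------+------
Math    | 2.685
CS      | 3.7  
Physics | 3.83 
Art     | 3.86 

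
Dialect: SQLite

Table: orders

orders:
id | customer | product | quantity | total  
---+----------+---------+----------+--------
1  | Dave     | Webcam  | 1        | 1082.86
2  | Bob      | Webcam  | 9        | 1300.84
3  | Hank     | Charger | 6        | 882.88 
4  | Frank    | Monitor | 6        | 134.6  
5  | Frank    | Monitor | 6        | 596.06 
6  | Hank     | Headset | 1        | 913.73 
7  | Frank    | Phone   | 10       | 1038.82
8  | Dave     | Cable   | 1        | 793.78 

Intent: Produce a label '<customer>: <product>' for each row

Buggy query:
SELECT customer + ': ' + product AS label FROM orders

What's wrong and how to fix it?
Bug: '+' is numeric addition; on text columns SQLite converts them to 0 instead of concatenating

Fix: Use the || operator for string concatenation

Corrected query:
SELECT customer || ': ' || product AS label FROM orders

Result:
label         
--------------
Dave: Webcam  
Bob: Webcam   
Hank: Charger 
Frank: Monitor
Frank: Monitor
Hank: Headset 
Frank: Phone  
Dave: Cable   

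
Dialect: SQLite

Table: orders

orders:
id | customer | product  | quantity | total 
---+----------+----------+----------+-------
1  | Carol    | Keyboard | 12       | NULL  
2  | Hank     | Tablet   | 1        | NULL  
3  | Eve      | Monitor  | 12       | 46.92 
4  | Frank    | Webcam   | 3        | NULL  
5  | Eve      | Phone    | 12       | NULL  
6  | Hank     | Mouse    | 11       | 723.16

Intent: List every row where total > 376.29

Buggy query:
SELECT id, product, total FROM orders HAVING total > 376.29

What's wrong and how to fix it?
Bug: This is a non-aggregate query (no GROUP BY, no aggregates), so in SQLite the HAVING clause is invalid here; a row-level condition belongs in WHERE

Fix: Use WHERE for row-level filtering

Corrected query:
SELECT id, product, total FROM orders WHERE total > 376.29

Result:
id | product | total 
---+---------+-------
6  | Mouse   | 723.16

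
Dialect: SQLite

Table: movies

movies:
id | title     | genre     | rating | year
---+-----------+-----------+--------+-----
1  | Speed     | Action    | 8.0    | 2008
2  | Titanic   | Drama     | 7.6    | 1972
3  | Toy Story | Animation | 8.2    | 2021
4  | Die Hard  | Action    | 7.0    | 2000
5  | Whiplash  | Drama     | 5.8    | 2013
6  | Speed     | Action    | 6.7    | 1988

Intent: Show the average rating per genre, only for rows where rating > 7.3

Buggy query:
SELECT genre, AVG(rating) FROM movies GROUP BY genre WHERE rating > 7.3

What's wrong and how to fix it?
Bug: WHERE cannot follow GROUP BY

Fix: Place WHERE between FROM and GROUP BY

Corrected query:
SELECT genre, AVG(rating) FROM movies WHERE rating > 7.3 GROUP BY genre

Result:
genre     | AVG(rating)
----------+------------
Action    | 8          
Animation | 8.2        
Drama     | 7.6        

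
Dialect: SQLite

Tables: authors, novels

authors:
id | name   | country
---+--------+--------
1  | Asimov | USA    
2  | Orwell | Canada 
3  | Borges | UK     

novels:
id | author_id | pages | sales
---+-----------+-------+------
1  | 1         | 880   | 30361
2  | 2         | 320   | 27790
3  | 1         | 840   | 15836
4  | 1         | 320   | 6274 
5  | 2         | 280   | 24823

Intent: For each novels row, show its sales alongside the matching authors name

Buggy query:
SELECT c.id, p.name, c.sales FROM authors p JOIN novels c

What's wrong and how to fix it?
Bug: JOIN with no ON clause produces a cartesian product; every novels row pairs with every authors row

Fix: Specify the join condition linking the foreign key to the parent id

Corrected query:
SELECT c.id, p.name, c.sales FROM authors p JOIN novels c ON c.author_id = p.id

Result:
id | name   | sales
---+--------+------
1  | Asimov | 30361
2  | Orwell | 27790
3  | Asimov | 15836
4  | Asimov | 6274 
5  | Orwell | 24823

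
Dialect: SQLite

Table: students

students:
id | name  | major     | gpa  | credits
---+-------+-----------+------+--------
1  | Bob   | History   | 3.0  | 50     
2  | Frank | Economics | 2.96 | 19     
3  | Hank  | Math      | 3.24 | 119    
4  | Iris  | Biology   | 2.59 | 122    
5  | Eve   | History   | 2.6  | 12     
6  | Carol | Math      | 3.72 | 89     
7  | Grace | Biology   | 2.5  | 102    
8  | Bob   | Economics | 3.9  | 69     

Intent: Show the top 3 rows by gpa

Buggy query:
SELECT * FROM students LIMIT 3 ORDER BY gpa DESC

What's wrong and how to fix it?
Bug: LIMIT must come after ORDER BY

Fix: Sort with ORDER BY, then apply LIMIT

Corrected query:
SELECT * FROM students ORDER BY gpa DESC LIMIT 3

Result:
id | name  | major     | gpa  | credits
---+-------+-----------+------+--------
8  | Bob   | Economics | 3.9  | 69     
6  | Carol | Math      | 3.72 | 89     
3  | Hank  | Math      | 3.24 | 119    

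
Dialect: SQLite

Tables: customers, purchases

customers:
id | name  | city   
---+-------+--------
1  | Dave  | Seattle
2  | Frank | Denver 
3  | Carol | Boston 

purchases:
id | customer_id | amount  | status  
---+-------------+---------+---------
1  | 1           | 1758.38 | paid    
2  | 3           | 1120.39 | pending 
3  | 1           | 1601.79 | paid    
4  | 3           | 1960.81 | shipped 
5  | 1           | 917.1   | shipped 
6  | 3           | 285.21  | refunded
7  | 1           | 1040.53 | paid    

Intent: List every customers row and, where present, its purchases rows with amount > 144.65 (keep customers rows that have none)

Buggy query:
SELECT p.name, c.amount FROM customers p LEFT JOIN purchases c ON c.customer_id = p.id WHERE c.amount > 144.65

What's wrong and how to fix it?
Bug: A WHERE condition on the right-hand table after LEFT JOIN drops unmatched parents

Fix: Move the right-table condition into the ON clause so unmatched parents are kept

Corrected query:
SELECT p.name, c.amount FROM customers p LEFT JOIN purchases c ON c.customer_id = p.id AND c.amount > 144.65

Result:
name  | amount 
------+--------
Dave  | 917.1  
Dave  | 1040.53
Dave  | 1601.79
Dave  | 1758.38
Frank | NULL   
Carol | 285.21 
Carol | 1120.39
Carol | 1960.81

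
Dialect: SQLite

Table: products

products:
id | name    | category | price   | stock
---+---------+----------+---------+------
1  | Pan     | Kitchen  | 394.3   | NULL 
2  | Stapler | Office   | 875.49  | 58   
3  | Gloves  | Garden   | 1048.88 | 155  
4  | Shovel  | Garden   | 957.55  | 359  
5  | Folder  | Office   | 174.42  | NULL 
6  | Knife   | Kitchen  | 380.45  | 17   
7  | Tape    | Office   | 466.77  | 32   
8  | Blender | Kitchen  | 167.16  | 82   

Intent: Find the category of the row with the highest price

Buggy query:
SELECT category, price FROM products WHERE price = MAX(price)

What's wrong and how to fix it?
Bug: MAX(price) is an aggregate and cannot be used directly in WHERE

Fix: Wrap MAX in a scalar subquery so WHERE compares against a single value

Corrected query:
SELECT category, price FROM products WHERE price = (SELECT MAX(price) FROM products)

Result:
category | price  
---------+--------
Garden   | 1048.88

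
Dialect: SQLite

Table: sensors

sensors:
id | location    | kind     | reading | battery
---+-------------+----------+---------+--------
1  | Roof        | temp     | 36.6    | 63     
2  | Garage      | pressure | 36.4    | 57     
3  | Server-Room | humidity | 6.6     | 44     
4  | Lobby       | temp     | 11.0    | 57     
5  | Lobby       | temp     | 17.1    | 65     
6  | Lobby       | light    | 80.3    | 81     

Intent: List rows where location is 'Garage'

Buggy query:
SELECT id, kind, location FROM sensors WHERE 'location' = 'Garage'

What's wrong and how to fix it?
Bug: Single quotes denote string literals in SQL; the column name is being compared as a constant string

Fix: Reference the column as location without single quotes

Corrected query:
SELECT id, kind, location FROM sensors WHERE location = 'Garage'

Result:
id | kind     | location
---+----------+---------
2  | pressure | Garage  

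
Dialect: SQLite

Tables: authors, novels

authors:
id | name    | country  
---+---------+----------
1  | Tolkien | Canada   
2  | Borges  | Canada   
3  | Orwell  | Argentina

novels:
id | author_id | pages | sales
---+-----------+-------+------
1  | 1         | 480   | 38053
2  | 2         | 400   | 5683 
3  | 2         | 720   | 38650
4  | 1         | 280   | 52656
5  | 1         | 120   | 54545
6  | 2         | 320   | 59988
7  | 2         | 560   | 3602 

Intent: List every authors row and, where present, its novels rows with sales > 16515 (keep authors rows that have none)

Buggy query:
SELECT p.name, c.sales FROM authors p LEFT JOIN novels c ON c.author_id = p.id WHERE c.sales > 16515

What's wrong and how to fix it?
Bug: Filtering c.sales in WHERE discards the NULL rows produced by LEFT JOIN, turning it into an inner join

Fix: Move the right-table condition into the ON clause so unmatched parents are kept

Corrected query:
SELECT p.name, c.sales FROM authors p LEFT JOIN novels c ON c.author_id = p.id AND c.sales > 16515

Result:
name    | sales
--------+------
Tolkien | 38053
Tolkien | 52656
Tolkien | 54545
Borges  | 38650
Borges  | 59988
Orwell  | NULL 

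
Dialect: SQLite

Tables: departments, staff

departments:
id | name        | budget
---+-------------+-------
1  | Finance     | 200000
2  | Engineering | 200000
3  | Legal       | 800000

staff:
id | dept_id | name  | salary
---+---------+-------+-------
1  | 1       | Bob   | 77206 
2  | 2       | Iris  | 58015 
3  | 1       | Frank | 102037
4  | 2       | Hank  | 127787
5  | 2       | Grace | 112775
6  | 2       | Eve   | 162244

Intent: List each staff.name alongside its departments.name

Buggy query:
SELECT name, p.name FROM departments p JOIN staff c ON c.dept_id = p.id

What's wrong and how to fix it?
Bug: Both tables have a 'name' column; the unqualified reference is ambiguous

Fix: Qualify the column with its table alias (c.name)

Corrected query:
SELECT c.name, p.name FROM departments p JOIN staff c ON c.dept_id = p.id

Result:
name  | name       
------+------------
Bob   | Finance    
Iris  | Engineering
Frank | Finance    
Hank  | Engineering
Grace | Engineering
Eve   | Engineering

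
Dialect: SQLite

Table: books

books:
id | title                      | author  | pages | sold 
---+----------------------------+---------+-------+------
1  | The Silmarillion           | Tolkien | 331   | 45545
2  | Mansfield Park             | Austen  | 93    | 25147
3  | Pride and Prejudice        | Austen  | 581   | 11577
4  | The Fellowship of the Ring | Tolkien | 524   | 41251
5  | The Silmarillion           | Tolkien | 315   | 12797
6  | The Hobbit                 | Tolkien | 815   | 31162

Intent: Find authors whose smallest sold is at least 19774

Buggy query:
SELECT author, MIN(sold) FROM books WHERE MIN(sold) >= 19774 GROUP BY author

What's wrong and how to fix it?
Bug: Aggregates like MIN are computed per group after WHERE runs

Fix: Use HAVING for the per-group MIN condition

Corrected query:
SELECT author, MIN(sold) FROM books GROUP BY author HAVING MIN(sold) >= 19774

Result:
(no rows)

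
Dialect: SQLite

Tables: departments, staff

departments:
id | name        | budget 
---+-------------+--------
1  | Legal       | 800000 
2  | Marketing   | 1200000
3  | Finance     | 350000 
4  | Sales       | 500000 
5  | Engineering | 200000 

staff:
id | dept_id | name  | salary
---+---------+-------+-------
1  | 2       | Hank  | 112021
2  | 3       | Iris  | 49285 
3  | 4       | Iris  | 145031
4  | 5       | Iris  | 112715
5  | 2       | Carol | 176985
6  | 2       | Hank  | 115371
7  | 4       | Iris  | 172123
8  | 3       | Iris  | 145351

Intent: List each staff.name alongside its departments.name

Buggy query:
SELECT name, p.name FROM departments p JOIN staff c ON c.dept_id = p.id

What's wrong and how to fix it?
Bug: 'name' exists in both joined tables, so the database can't tell which one is meant

Fix: Prefix ambiguous columns with the table alias

Corrected query:
SELECT c.name, p.name FROM departments p JOIN staff c ON c.dept_id = p.id

Result:
name  | name       
------+------------
Hank  | Marketing  
Iris  | Finance    
Iris  | Sales      
Iris  | Engineering
Carol | Marketing  
Hank  | Marketing  
Iris  | Sales      
Iris  | Finance    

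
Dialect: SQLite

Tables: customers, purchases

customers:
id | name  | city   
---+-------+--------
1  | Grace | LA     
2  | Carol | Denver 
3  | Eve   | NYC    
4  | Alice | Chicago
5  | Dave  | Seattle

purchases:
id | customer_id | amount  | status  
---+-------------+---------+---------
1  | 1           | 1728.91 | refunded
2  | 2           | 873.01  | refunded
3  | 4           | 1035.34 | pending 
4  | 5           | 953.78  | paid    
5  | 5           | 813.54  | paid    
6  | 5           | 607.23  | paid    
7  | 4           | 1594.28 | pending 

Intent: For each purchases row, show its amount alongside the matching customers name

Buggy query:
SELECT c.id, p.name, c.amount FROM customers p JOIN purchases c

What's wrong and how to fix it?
Bug: Missing join condition: each purchases row is matched to all customers rows instead of just its own

Fix: Specify the join condition linking the foreign key to the parent id

Corrected query:
SELECT c.id, p.name, c.amount FROM customers p JOIN purchases c ON c.customer_id = p.id

Result:
id | name  | amount 
---+-------+--------
1  | Grace | 1728.91
2  | Carol | 873.01 
3  | Alice | 1035.34
4  | Dave  | 953.78 
5  | Dave  | 813.54 
6  | Dave  | 607.23 
7  | Alice | 1594.28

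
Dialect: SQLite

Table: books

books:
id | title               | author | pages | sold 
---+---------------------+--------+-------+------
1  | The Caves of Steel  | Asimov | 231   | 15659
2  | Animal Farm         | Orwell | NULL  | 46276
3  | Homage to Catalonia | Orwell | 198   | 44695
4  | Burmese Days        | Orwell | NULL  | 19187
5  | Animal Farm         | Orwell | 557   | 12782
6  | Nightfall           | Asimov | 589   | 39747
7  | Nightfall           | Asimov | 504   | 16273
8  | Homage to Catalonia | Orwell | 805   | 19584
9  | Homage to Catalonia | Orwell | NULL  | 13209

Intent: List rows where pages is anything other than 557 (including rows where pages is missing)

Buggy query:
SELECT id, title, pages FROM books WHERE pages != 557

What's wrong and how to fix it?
Bug: 'pages != 557' is unknown when pages is NULL, so NULL rows are silently excluded

Fix: Add an explicit OR pages IS NULL to include the missing-value rows

Corrected query:
SELECT id, title, pages FROM books WHERE pages != 557 OR pages IS NULL

Result:
id | title               | pages
---+---------------------+------
1  | The Caves of Steel  | 231  
2  | Animal Farm         | NULL 
3  | Homage to Catalonia | 198  
4  | Burmese Days        | NULL 
6  | Nightfall           | 589  
7  | Nightfall           | 504  
8  | Homage to Catalonia | 805  
9  | Homage to Catalonia | NULL 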